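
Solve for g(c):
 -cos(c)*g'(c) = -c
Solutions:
 g(c) = C1 + Integral(c/cos(c), c)


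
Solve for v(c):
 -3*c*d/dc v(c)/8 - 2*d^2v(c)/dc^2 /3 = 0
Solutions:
 v(c) = C1 + C2*erf(3*sqrt(2)*c/8)


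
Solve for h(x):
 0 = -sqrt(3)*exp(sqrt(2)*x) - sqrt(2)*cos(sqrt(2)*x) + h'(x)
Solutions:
 h(x) = C1 + sqrt(6)*exp(sqrt(2)*x)/2 + sin(sqrt(2)*x)


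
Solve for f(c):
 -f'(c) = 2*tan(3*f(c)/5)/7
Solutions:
 f(c) = -5*asin(C1*exp(-6*c/35))/3 + 5*pi/3
 f(c) = 5*asin(C1*exp(-6*c/35))/3


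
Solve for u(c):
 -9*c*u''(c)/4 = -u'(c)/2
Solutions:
 u(c) = C1 + C2*c^(11/9)


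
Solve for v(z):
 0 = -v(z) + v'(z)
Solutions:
 v(z) = C1*exp(z)


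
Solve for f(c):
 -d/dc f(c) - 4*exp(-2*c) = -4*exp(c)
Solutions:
 f(c) = C1 + 4*exp(c) + 2*exp(-2*c)


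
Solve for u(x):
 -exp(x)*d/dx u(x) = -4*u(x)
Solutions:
 u(x) = C1*exp(-4*exp(-x))


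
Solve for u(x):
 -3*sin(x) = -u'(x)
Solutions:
 u(x) = C1 - 3*cos(x)


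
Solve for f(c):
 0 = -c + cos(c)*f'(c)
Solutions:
 f(c) = C1 + Integral(c/cos(c), c)


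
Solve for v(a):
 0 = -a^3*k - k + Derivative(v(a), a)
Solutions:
 v(a) = C1 + a^4*k/4 + a*k


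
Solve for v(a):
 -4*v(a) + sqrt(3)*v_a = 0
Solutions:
 v(a) = C1*exp(4*sqrt(3)*a/3)


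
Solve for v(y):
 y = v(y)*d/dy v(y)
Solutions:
 v(y) = -sqrt(C1 + y^2)
 v(y) = sqrt(C1 + y^2)


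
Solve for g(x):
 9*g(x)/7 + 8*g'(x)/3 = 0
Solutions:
 g(x) = C1*exp(-27*x/56)


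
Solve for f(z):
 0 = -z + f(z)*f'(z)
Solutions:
 f(z) = -sqrt(C1 + z^2)
 f(z) = sqrt(C1 + z^2)


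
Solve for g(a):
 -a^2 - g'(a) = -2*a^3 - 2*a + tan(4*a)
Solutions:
 g(a) = C1 + a^4/2 - a^3/3 + a^2 + log(cos(4*a))/4


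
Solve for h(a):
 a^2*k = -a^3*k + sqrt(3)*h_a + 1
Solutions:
 h(a) = C1 + sqrt(3)*a^4*k/12 + sqrt(3)*a^3*k/9 - sqrt(3)*a/3


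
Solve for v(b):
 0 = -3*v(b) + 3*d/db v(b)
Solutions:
 v(b) = C1*exp(b)


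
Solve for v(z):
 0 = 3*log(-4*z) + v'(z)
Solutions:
 v(z) = C1 - 3*z*log(-z) + 3*z*(1 - 2*log(2))


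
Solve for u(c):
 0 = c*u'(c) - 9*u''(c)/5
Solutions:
 u(c) = C1 + C2*erfi(sqrt(10)*c/6)


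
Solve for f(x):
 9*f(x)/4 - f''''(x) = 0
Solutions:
 f(x) = C1*exp(-sqrt(6)*x/2) + C2*exp(sqrt(6)*x/2) + C3*sin(sqrt(6)*x/2) + C4*cos(sqrt(6)*x/2)


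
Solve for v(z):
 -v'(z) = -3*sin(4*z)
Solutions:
 v(z) = C1 - 3*cos(4*z)/4


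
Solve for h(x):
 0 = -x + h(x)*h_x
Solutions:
 h(x) = -sqrt(C1 + x^2)
 h(x) = sqrt(C1 + x^2)


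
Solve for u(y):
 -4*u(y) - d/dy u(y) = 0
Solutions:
 u(y) = C1*exp(-4*y)


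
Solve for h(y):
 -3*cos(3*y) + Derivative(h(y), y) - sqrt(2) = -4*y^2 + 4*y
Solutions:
 h(y) = C1 - 4*y^3/3 + 2*y^2 + sqrt(2)*y + sin(3*y)


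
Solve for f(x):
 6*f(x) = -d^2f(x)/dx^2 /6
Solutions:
 f(x) = C1*sin(6*x) + C2*cos(6*x)


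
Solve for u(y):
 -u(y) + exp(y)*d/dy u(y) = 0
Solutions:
 u(y) = C1*exp(-exp(-y))


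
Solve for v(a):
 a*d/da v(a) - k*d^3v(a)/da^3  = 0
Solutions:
 v(a) = C1 + Integral(C2*airyai(a*(1/k)^(1/3)) + C3*airybi(a*(1/k)^(1/3)), a)


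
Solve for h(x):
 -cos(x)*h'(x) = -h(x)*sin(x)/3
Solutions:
 h(x) = C1/cos(x)^(1/3)


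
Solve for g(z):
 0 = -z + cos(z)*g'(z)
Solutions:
 g(z) = C1 + Integral(z/cos(z), z)


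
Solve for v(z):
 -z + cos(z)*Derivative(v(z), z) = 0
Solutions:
 v(z) = C1 + Integral(z/cos(z), z)


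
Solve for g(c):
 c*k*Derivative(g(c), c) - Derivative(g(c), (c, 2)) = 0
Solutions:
 g(c) = Piecewise((-sqrt(2)*sqrt(pi)*C1*erf(sqrt(2)*c*sqrt(-k)/2)/(2*sqrt(-k)) - C2, (k > 0) | (k < 0)), (-C1*c - C2, True))


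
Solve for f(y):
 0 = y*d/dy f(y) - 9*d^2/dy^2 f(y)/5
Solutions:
 f(y) = C1 + C2*erfi(sqrt(10)*y/6)


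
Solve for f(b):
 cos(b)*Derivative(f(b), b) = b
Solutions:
 f(b) = C1 + Integral(b/cos(b), b)


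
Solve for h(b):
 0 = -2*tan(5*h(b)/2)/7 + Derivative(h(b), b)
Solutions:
 h(b) = -2*asin(C1*exp(5*b/7))/5 + 2*pi/5
 h(b) = 2*asin(C1*exp(5*b/7))/5


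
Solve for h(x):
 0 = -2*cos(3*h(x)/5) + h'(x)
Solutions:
 -2*x - 5*log(sin(3*h(x)/5) - 1)/6 + 5*log(sin(3*h(x)/5) + 1)/6 = C1


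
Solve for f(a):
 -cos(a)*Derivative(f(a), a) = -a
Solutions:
 f(a) = C1 + Integral(a/cos(a), a)


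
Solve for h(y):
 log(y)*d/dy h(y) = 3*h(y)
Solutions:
 h(y) = C1*exp(3*li(y))


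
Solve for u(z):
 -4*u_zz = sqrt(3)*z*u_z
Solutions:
 u(z) = C1 + C2*erf(sqrt(2)*3^(1/4)*z/4)


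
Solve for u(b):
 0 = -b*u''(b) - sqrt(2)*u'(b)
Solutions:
 u(b) = C1 + C2*b^(1 - sqrt(2))


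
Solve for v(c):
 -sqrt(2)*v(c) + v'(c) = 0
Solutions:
 v(c) = C1*exp(sqrt(2)*c)


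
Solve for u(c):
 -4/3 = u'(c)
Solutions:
 u(c) = C1 - 4*c/3


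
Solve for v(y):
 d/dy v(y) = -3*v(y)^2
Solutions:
 v(y) = 1/(C1 + 3*y)


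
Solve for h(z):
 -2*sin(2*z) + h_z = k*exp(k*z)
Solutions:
 h(z) = C1 + exp(k*z) - cos(2*z)


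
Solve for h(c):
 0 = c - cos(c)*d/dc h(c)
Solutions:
 h(c) = C1 + Integral(c/cos(c), c)


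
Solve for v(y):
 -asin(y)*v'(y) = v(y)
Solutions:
 v(y) = C1*exp(-Integral(1/asin(y), y))


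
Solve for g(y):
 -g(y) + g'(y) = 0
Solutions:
 g(y) = C1*exp(y)


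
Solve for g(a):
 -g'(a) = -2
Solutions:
 g(a) = C1 + 2*a


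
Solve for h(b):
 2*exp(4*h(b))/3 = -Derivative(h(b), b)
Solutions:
 h(b) = log(-(1/(C1 + 8*b))^(1/4)) + log(3)/4
 h(b) = log(1/(C1 + 8*b))/4 + log(3)/4
 h(b) = log(-I*(1/(C1 + 8*b))^(1/4)) + log(3)/4
 h(b) = log(I*(1/(C1 + 8*b))^(1/4)) + log(3)/4


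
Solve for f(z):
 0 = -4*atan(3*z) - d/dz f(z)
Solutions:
 f(z) = C1 - 4*z*atan(3*z) + 2*log(9*z^2 + 1)/3


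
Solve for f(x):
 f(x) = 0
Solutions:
 f(x) = 0


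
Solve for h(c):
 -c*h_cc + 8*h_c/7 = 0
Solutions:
 h(c) = C1 + C2*c^(15/7)


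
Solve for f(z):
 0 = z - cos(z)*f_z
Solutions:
 f(z) = C1 + Integral(z/cos(z), z)


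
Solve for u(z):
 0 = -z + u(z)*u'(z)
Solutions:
 u(z) = -sqrt(C1 + z^2)
 u(z) = sqrt(C1 + z^2)


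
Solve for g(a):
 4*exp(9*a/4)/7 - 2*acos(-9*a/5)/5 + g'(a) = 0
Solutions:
 g(a) = C1 + 2*a*acos(-9*a/5)/5 + 2*sqrt(25 - 81*a^2)/45 - 16*exp(9*a/4)/63


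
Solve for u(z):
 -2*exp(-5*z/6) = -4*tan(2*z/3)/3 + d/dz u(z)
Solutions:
 u(z) = C1 + log(tan(2*z/3)^2 + 1) + 12*exp(-5*z/6)/5


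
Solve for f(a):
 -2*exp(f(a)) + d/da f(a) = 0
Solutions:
 f(a) = log(-1/(C1 + 2*a))


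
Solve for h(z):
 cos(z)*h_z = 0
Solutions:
 h(z) = C1


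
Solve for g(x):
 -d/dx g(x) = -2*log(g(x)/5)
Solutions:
 Integral(1/(-log(_y) + log(5)), (_y, g(x)))/2 = C1 - x


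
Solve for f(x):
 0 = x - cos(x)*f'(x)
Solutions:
 f(x) = C1 + Integral(x/cos(x), x)


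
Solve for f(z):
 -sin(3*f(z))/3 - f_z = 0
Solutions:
 f(z) = -acos((-C1 - exp(2*z))/(C1 - exp(2*z)))/3 + 2*pi/3
 f(z) = acos((-C1 - exp(2*z))/(C1 - exp(2*z)))/3


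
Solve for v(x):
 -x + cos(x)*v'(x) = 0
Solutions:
 v(x) = C1 + Integral(x/cos(x), x)


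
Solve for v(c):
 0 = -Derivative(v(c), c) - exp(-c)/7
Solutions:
 v(c) = C1 + exp(-c)/7


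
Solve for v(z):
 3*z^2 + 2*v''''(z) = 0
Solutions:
 v(z) = C1 + C2*z + C3*z^2 + C4*z^3 - z^6/240


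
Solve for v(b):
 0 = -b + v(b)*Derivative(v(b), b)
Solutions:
 v(b) = -sqrt(C1 + b^2)
 v(b) = sqrt(C1 + b^2)


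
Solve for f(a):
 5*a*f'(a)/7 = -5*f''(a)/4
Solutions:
 f(a) = C1 + C2*erf(sqrt(14)*a/7)


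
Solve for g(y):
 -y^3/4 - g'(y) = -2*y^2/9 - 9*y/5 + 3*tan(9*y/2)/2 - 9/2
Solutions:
 g(y) = C1 - y^4/16 + 2*y^3/27 + 9*y^2/10 + 9*y/2 + log(cos(9*y/2))/3


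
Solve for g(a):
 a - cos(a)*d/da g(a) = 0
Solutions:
 g(a) = C1 + Integral(a/cos(a), a)


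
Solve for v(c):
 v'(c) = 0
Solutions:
 v(c) = C1


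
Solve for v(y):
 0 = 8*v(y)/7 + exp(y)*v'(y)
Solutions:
 v(y) = C1*exp(8*exp(-y)/7)


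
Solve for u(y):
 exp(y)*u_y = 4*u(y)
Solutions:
 u(y) = C1*exp(-4*exp(-y))


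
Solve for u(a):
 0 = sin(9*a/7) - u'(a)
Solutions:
 u(a) = C1 - 7*cos(9*a/7)/9


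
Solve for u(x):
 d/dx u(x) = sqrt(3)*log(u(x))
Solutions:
 li(u(x)) = C1 + sqrt(3)*x


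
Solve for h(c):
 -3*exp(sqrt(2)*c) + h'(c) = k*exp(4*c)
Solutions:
 h(c) = C1 + k*exp(4*c)/4 + 3*sqrt(2)*exp(sqrt(2)*c)/2


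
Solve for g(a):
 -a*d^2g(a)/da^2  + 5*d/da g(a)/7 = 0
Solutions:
 g(a) = C1 + C2*a^(12/7)


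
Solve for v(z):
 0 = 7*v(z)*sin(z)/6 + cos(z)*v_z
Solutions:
 v(z) = C1*cos(z)^(7/6)


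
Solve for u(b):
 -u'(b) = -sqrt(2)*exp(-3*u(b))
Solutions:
 u(b) = log(C1 + 3*sqrt(2)*b)/3
 u(b) = log((-3^(1/3) - 3^(5/6)*I)*(C1 + sqrt(2)*b)^(1/3)/2)
 u(b) = log((-3^(1/3) + 3^(5/6)*I)*(C1 + sqrt(2)*b)^(1/3)/2)


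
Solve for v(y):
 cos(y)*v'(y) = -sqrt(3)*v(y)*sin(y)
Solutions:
 v(y) = C1*cos(y)^(sqrt(3))


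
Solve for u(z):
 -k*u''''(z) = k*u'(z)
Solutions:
 u(z) = C1 + C4*exp(-z) + (C2*sin(sqrt(3)*z/2) + C3*cos(sqrt(3)*z/2))*exp(z/2)


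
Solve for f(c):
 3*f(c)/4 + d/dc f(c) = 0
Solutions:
 f(c) = C1*exp(-3*c/4)


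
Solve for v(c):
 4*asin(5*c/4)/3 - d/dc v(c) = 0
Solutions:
 v(c) = C1 + 4*c*asin(5*c/4)/3 + 4*sqrt(16 - 25*c^2)/15


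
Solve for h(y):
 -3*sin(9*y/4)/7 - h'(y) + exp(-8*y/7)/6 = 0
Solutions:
 h(y) = C1 + 4*cos(9*y/4)/21 - 7*exp(-8*y/7)/48


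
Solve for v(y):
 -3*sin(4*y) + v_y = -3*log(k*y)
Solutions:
 v(y) = C1 - 3*y*log(k*y) + 3*y - 3*cos(4*y)/4


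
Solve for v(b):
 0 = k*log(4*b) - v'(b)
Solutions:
 v(b) = C1 + b*k*log(b) - b*k + b*k*log(4)


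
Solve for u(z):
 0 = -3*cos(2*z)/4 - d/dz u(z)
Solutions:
 u(z) = C1 - 3*sin(2*z)/8


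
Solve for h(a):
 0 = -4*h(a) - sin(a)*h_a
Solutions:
 h(a) = C1*(cos(a)^2 + 2*cos(a) + 1)/(cos(a)^2 - 2*cos(a) + 1)


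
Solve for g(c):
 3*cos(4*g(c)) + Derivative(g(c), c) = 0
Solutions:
 g(c) = -asin((C1 + exp(24*c))/(C1 - exp(24*c)))/4 + pi/4
 g(c) = asin((C1 + exp(24*c))/(C1 - exp(24*c)))/4


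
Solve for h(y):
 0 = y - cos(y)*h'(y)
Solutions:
 h(y) = C1 + Integral(y/cos(y), y)


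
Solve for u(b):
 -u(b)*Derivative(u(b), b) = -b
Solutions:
 u(b) = -sqrt(C1 + b^2)
 u(b) = sqrt(C1 + b^2)


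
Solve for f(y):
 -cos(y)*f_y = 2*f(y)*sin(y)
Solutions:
 f(y) = C1*cos(y)^2


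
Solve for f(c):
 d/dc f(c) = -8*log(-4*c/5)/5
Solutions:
 f(c) = C1 - 8*c*log(-c)/5 + 8*c*(-2*log(2) + 1 + log(5))/5


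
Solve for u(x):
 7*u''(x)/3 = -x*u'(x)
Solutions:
 u(x) = C1 + C2*erf(sqrt(42)*x/14)


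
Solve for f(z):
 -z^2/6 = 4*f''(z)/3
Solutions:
 f(z) = C1 + C2*z - z^4/96


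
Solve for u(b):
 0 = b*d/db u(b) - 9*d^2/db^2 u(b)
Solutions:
 u(b) = C1 + C2*erfi(sqrt(2)*b/6)


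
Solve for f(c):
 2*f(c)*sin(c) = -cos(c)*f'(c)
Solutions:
 f(c) = C1*cos(c)^2


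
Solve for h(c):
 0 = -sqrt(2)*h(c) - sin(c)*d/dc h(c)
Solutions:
 h(c) = C1*(cos(c) + 1)^(sqrt(2)/2)/(cos(c) - 1)^(sqrt(2)/2)


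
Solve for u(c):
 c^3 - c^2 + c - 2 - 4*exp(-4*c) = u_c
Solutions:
 u(c) = C1 + c^4/4 - c^3/3 + c^2/2 - 2*c + exp(-4*c)


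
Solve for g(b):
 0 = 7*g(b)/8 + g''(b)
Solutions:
 g(b) = C1*sin(sqrt(14)*b/4) + C2*cos(sqrt(14)*b/4)


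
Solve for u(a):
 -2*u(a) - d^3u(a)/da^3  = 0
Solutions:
 u(a) = C3*exp(-2^(1/3)*a) + (C1*sin(2^(1/3)*sqrt(3)*a/2) + C2*cos(2^(1/3)*sqrt(3)*a/2))*exp(2^(1/3)*a/2)


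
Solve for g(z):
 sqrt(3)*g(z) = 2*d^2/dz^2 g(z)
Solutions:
 g(z) = C1*exp(-sqrt(2)*3^(1/4)*z/2) + C2*exp(sqrt(2)*3^(1/4)*z/2)


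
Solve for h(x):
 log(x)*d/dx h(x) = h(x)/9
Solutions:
 h(x) = C1*exp(li(x)/9)


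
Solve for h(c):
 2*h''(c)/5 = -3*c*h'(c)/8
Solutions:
 h(c) = C1 + C2*erf(sqrt(30)*c/8)


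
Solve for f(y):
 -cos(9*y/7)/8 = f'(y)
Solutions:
 f(y) = C1 - 7*sin(9*y/7)/72


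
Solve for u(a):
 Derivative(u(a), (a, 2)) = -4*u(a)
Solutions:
 u(a) = C1*sin(2*a) + C2*cos(2*a)


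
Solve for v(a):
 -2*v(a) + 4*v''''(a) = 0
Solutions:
 v(a) = C1*exp(-2^(3/4)*a/2) + C2*exp(2^(3/4)*a/2) + C3*sin(2^(3/4)*a/2) + C4*cos(2^(3/4)*a/2)


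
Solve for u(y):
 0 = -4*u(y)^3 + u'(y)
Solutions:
 u(y) = -sqrt(2)*sqrt(-1/(C1 + 4*y))/2
 u(y) = sqrt(2)*sqrt(-1/(C1 + 4*y))/2


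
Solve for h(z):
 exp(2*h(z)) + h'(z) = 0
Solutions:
 h(z) = log(-sqrt(-1/(C1 - z))) - log(2)/2
 h(z) = log(-1/(C1 - z))/2 - log(2)/2


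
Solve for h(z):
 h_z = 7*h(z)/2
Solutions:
 h(z) = C1*exp(7*z/2)


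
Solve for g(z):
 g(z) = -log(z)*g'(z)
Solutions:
 g(z) = C1*exp(-li(z))


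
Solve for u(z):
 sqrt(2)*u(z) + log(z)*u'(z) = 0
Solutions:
 u(z) = C1*exp(-sqrt(2)*li(z))


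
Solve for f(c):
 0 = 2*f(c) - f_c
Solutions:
 f(c) = C1*exp(2*c)


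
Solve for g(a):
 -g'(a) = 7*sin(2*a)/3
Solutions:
 g(a) = C1 + 7*cos(2*a)/6


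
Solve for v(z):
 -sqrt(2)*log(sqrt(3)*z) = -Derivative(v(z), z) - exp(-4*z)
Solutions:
 v(z) = C1 + sqrt(2)*z*log(z) + sqrt(2)*z*(-1 + log(3)/2) + exp(-4*z)/4


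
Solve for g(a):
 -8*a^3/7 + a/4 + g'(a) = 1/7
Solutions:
 g(a) = C1 + 2*a^4/7 - a^2/8 + a/7


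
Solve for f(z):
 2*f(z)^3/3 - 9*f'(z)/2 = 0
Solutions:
 f(z) = -3*sqrt(6)*sqrt(-1/(C1 + 4*z))/2
 f(z) = 3*sqrt(6)*sqrt(-1/(C1 + 4*z))/2


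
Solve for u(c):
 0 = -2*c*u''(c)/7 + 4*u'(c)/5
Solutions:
 u(c) = C1 + C2*c^(19/5)


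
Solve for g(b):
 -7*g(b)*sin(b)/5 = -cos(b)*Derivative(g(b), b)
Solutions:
 g(b) = C1/cos(b)^(7/5)


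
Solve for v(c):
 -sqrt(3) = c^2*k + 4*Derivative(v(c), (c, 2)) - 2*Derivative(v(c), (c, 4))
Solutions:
 v(c) = C1 + C2*c + C3*exp(-sqrt(2)*c) + C4*exp(sqrt(2)*c) - c^4*k/48 + c^2*(-k - sqrt(3))/8


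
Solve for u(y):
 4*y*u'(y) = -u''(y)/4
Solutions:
 u(y) = C1 + C2*erf(2*sqrt(2)*y)


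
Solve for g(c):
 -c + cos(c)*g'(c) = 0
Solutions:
 g(c) = C1 + Integral(c/cos(c), c)


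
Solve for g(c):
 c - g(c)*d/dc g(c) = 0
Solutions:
 g(c) = -sqrt(C1 + c^2)
 g(c) = sqrt(C1 + c^2)


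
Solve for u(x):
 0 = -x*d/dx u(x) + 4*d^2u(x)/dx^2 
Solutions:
 u(x) = C1 + C2*erfi(sqrt(2)*x/4)


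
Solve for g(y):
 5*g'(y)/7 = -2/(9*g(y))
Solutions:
 g(y) = -sqrt(C1 - 140*y)/15
 g(y) = sqrt(C1 - 140*y)/15


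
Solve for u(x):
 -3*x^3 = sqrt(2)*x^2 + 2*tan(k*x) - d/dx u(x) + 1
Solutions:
 u(x) = C1 + 3*x^4/4 + sqrt(2)*x^3/3 + x + 2*Piecewise((-log(cos(k*x))/k, Ne(k, 0)), (0, True))


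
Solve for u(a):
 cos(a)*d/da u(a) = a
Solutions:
 u(a) = C1 + Integral(a/cos(a), a)


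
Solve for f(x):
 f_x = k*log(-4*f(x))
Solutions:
 Integral(1/(log(-_y) + 2*log(2)), (_y, f(x))) = C1 + k*x


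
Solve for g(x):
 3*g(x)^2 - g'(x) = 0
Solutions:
 g(x) = -1/(C1 + 3*x)


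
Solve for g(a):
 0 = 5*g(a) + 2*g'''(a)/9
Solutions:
 g(a) = C3*exp(a*(-2^(2/3)*45^(1/3) + 3*5^(1/3)*6^(2/3))/8)*sin(3*2^(2/3)*3^(1/6)*5^(1/3)*a/4) + C4*exp(a*(-2^(2/3)*45^(1/3) + 3*5^(1/3)*6^(2/3))/8)*cos(3*2^(2/3)*3^(1/6)*5^(1/3)*a/4) + C5*exp(-a*(2^(2/3)*45^(1/3) + 3*5^(1/3)*6^(2/3))/8) + (C1*sin(3*2^(2/3)*3^(1/6)*5^(1/3)*a/4) + C2*cos(3*2^(2/3)*3^(1/6)*5^(1/3)*a/4))*exp(2^(2/3)*45^(1/3)*a/4)


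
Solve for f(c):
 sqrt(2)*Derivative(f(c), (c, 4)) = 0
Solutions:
 f(c) = C1 + C2*c + C3*c^2 + C4*c^3


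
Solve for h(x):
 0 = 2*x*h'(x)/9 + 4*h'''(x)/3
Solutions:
 h(x) = C1 + Integral(C2*airyai(-6^(2/3)*x/6) + C3*airybi(-6^(2/3)*x/6), x)


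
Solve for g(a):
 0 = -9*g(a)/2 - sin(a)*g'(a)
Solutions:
 g(a) = C1*(cos(a) + 1)^(1/4)*(cos(a)^2 + 2*cos(a) + 1)/((cos(a) - 1)^(1/4)*(cos(a)^2 - 2*cos(a) + 1))


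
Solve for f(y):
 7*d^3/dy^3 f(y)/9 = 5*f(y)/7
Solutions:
 f(y) = C3*exp(315^(1/3)*y/7) + (C1*sin(3*3^(1/6)*35^(1/3)*y/14) + C2*cos(3*3^(1/6)*35^(1/3)*y/14))*exp(-315^(1/3)*y/14)


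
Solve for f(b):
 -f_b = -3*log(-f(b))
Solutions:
 -li(-f(b)) = C1 + 3*b


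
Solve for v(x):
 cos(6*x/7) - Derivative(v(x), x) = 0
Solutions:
 v(x) = C1 + 7*sin(6*x/7)/6


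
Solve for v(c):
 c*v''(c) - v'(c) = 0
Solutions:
 v(c) = C1 + C2*c^2


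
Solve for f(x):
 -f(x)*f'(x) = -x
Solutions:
 f(x) = -sqrt(C1 + x^2)
 f(x) = sqrt(C1 + x^2)


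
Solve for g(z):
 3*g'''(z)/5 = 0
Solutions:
 g(z) = C1 + C2*z + C3*z^2


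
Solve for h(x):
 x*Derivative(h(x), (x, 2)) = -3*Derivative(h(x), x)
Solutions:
 h(x) = C1 + C2/x^2


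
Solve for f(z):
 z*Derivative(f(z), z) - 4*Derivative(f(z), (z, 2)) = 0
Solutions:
 f(z) = C1 + C2*erfi(sqrt(2)*z/4)


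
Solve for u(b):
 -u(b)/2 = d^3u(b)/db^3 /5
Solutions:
 u(b) = C3*exp(-2^(2/3)*5^(1/3)*b/2) + (C1*sin(2^(2/3)*sqrt(3)*5^(1/3)*b/4) + C2*cos(2^(2/3)*sqrt(3)*5^(1/3)*b/4))*exp(2^(2/3)*5^(1/3)*b/4)


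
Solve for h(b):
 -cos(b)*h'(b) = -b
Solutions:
 h(b) = C1 + Integral(b/cos(b), b)


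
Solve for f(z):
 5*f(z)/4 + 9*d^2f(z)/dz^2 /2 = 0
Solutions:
 f(z) = C1*sin(sqrt(10)*z/6) + C2*cos(sqrt(10)*z/6)


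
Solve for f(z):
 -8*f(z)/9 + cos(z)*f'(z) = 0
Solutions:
 f(z) = C1*(sin(z) + 1)^(4/9)/(sin(z) - 1)^(4/9)


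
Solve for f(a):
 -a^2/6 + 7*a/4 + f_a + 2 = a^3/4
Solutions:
 f(a) = C1 + a^4/16 + a^3/18 - 7*a^2/8 - 2*a


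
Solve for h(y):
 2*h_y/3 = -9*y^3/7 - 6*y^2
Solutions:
 h(y) = C1 - 27*y^4/56 - 3*y^3


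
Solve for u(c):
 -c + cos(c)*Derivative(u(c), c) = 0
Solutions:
 u(c) = C1 + Integral(c/cos(c), c)


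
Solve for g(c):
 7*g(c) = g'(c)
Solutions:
 g(c) = C1*exp(7*c)


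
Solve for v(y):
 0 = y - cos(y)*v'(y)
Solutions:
 v(y) = C1 + Integral(y/cos(y), y)


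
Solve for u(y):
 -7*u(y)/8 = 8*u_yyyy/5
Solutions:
 u(y) = (C1*sin(35^(1/4)*y/4) + C2*cos(35^(1/4)*y/4))*exp(-35^(1/4)*y/4) + (C3*sin(35^(1/4)*y/4) + C4*cos(35^(1/4)*y/4))*exp(35^(1/4)*y/4)


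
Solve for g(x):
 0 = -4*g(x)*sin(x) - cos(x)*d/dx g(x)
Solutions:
 g(x) = C1*cos(x)^4


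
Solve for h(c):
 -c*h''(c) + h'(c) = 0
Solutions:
 h(c) = C1 + C2*c^2


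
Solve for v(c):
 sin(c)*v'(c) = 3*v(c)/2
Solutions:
 v(c) = C1*(cos(c) - 1)^(3/4)/(cos(c) + 1)^(3/4)


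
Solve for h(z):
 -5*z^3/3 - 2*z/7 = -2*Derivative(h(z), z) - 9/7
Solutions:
 h(z) = C1 + 5*z^4/24 + z^2/14 - 9*z/14


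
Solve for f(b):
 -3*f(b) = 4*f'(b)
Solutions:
 f(b) = C1*exp(-3*b/4)


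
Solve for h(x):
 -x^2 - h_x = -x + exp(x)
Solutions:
 h(x) = C1 - x^3/3 + x^2/2 - exp(x)


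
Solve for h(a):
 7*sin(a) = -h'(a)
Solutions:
 h(a) = C1 + 7*cos(a)


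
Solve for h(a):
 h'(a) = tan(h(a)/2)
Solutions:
 h(a) = -2*asin(C1*exp(a/2)) + 2*pi
 h(a) = 2*asin(C1*exp(a/2))


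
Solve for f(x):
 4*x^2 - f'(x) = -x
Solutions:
 f(x) = C1 + 4*x^3/3 + x^2/2


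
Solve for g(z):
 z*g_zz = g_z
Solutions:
 g(z) = C1 + C2*z^2


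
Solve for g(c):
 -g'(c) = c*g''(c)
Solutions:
 g(c) = C1 + C2*log(c)


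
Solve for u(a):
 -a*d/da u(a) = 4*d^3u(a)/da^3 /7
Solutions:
 u(a) = C1 + Integral(C2*airyai(-14^(1/3)*a/2) + C3*airybi(-14^(1/3)*a/2), a)


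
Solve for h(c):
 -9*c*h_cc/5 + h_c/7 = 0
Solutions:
 h(c) = C1 + C2*c^(68/63)


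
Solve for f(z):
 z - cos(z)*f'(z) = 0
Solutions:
 f(z) = C1 + Integral(z/cos(z), z)


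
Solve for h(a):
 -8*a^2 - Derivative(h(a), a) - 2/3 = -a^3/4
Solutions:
 h(a) = C1 + a^4/16 - 8*a^3/3 - 2*a/3


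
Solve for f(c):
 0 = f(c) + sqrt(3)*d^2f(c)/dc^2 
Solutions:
 f(c) = C1*sin(3^(3/4)*c/3) + C2*cos(3^(3/4)*c/3)


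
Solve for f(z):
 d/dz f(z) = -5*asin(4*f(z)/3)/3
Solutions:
 Integral(1/asin(4*_y/3), (_y, f(z))) = C1 - 5*z/3


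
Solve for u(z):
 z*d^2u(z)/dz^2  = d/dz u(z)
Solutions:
 u(z) = C1 + C2*z^2


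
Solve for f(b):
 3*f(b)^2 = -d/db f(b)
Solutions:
 f(b) = 1/(C1 + 3*b)


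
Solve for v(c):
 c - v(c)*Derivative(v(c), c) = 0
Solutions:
 v(c) = -sqrt(C1 + c^2)
 v(c) = sqrt(C1 + c^2)


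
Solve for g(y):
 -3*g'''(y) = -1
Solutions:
 g(y) = C1 + C2*y + C3*y^2 + y^3/18


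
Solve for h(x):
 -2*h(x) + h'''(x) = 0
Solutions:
 h(x) = C3*exp(2^(1/3)*x) + (C1*sin(2^(1/3)*sqrt(3)*x/2) + C2*cos(2^(1/3)*sqrt(3)*x/2))*exp(-2^(1/3)*x/2)


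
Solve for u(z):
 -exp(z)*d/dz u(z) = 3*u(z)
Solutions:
 u(z) = C1*exp(3*exp(-z))


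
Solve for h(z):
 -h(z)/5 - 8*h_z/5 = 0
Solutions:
 h(z) = C1*exp(-z/8)


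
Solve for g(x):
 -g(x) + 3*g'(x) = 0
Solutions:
 g(x) = C1*exp(x/3)


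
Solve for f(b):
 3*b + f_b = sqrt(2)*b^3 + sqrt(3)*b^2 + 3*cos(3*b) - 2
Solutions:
 f(b) = C1 + sqrt(2)*b^4/4 + sqrt(3)*b^3/3 - 3*b^2/2 - 2*b + sin(3*b)


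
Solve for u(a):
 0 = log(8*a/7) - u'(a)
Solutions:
 u(a) = C1 + a*log(a) - a + a*log(8/7)


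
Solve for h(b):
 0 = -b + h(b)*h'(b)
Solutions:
 h(b) = -sqrt(C1 + b^2)
 h(b) = sqrt(C1 + b^2)


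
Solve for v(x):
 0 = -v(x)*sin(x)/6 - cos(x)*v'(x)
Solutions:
 v(x) = C1*cos(x)^(1/6)


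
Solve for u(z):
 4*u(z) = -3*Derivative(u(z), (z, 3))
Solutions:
 u(z) = C3*exp(-6^(2/3)*z/3) + (C1*sin(2^(2/3)*3^(1/6)*z/2) + C2*cos(2^(2/3)*3^(1/6)*z/2))*exp(6^(2/3)*z/6)


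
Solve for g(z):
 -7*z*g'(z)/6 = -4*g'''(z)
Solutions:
 g(z) = C1 + Integral(C2*airyai(3^(2/3)*7^(1/3)*z/6) + C3*airybi(3^(2/3)*7^(1/3)*z/6), z)


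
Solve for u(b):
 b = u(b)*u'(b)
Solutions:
 u(b) = -sqrt(C1 + b^2)
 u(b) = sqrt(C1 + b^2)


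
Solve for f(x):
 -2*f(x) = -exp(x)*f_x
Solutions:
 f(x) = C1*exp(-2*exp(-x))


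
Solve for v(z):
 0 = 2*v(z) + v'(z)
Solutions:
 v(z) = C1*exp(-2*z)


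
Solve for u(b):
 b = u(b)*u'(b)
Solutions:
 u(b) = -sqrt(C1 + b^2)
 u(b) = sqrt(C1 + b^2)


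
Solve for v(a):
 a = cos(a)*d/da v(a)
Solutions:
 v(a) = C1 + Integral(a/cos(a), a)


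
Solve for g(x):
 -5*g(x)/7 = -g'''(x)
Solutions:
 g(x) = C3*exp(5^(1/3)*7^(2/3)*x/7) + (C1*sin(sqrt(3)*5^(1/3)*7^(2/3)*x/14) + C2*cos(sqrt(3)*5^(1/3)*7^(2/3)*x/14))*exp(-5^(1/3)*7^(2/3)*x/14)


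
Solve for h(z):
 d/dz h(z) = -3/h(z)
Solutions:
 h(z) = -sqrt(C1 - 6*z)
 h(z) = sqrt(C1 - 6*z)


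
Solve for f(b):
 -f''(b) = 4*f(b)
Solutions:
 f(b) = C1*sin(2*b) + C2*cos(2*b)


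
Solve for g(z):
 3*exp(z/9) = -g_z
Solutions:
 g(z) = C1 - 27*exp(z/9)


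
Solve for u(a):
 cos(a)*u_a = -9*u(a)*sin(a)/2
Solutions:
 u(a) = C1*cos(a)^(9/2)


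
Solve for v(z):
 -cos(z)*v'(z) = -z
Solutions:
 v(z) = C1 + Integral(z/cos(z), z)


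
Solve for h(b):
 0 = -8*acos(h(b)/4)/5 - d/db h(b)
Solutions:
 Integral(1/acos(_y/4), (_y, h(b))) = C1 - 8*b/5


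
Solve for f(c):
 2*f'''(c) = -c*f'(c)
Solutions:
 f(c) = C1 + Integral(C2*airyai(-2^(2/3)*c/2) + C3*airybi(-2^(2/3)*c/2), c)


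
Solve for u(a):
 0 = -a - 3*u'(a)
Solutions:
 u(a) = C1 - a^2/6


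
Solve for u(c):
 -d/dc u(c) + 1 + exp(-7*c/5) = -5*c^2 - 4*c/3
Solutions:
 u(c) = C1 + 5*c^3/3 + 2*c^2/3 + c - 5*exp(-7*c/5)/7


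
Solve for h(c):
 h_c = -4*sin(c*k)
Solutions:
 h(c) = C1 + 4*cos(c*k)/k


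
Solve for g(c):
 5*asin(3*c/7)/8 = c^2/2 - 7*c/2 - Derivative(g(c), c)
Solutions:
 g(c) = C1 + c^3/6 - 7*c^2/4 - 5*c*asin(3*c/7)/8 - 5*sqrt(49 - 9*c^2)/24


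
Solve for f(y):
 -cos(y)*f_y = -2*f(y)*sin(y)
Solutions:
 f(y) = C1/cos(y)^2


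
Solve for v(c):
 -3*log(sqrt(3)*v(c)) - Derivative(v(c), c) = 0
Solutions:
 2*Integral(1/(2*log(_y) + log(3)), (_y, v(c)))/3 = C1 - c


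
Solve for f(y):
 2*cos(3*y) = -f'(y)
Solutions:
 f(y) = C1 - 2*sin(3*y)/3


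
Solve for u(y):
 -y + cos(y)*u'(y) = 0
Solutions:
 u(y) = C1 + Integral(y/cos(y), y)


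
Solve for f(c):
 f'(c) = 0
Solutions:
 f(c) = C1


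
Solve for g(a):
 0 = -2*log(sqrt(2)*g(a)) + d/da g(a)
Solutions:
 -Integral(1/(2*log(_y) + log(2)), (_y, g(a))) = C1 - a


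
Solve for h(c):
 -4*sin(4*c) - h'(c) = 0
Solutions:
 h(c) = C1 + cos(4*c)


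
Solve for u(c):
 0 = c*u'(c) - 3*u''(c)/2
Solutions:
 u(c) = C1 + C2*erfi(sqrt(3)*c/3)


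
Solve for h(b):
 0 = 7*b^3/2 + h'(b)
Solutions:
 h(b) = C1 - 7*b^4/8


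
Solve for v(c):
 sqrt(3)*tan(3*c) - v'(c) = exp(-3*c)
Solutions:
 v(c) = C1 + sqrt(3)*log(tan(3*c)^2 + 1)/6 + exp(-3*c)/3


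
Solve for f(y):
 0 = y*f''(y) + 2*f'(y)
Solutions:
 f(y) = C1 + C2/y


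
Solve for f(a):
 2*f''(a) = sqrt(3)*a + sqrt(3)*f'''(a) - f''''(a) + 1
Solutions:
 f(a) = C1 + C2*a + sqrt(3)*a^3/12 + 5*a^2/8 + (C3*sin(sqrt(5)*a/2) + C4*cos(sqrt(5)*a/2))*exp(sqrt(3)*a/2)


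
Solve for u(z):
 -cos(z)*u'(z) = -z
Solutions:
 u(z) = C1 + Integral(z/cos(z), z)


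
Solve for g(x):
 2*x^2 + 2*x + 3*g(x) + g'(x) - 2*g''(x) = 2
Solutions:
 g(x) = C1*exp(-x) + C2*exp(3*x/2) - 2*x^2/3 - 2*x/9 - 4/27


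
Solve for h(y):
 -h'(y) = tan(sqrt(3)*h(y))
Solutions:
 h(y) = sqrt(3)*(pi - asin(C1*exp(-sqrt(3)*y)))/3
 h(y) = sqrt(3)*asin(C1*exp(-sqrt(3)*y))/3


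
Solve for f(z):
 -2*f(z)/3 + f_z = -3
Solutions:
 f(z) = C1*exp(2*z/3) + 9/2


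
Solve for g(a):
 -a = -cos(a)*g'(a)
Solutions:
 g(a) = C1 + Integral(a/cos(a), a)


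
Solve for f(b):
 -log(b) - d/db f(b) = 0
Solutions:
 f(b) = C1 - b*log(b) + b


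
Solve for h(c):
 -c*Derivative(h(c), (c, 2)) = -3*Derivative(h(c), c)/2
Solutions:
 h(c) = C1 + C2*c^(5/2)


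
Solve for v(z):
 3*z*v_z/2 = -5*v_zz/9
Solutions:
 v(z) = C1 + C2*erf(3*sqrt(15)*z/10)


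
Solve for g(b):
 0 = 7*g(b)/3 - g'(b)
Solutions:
 g(b) = C1*exp(7*b/3)


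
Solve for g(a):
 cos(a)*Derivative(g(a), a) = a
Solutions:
 g(a) = C1 + Integral(a/cos(a), a)


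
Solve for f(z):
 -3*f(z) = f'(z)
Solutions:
 f(z) = C1*exp(-3*z)


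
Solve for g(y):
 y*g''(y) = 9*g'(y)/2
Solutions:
 g(y) = C1 + C2*y^(11/2)


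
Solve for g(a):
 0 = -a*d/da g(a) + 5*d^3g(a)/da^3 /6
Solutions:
 g(a) = C1 + Integral(C2*airyai(5^(2/3)*6^(1/3)*a/5) + C3*airybi(5^(2/3)*6^(1/3)*a/5), a)


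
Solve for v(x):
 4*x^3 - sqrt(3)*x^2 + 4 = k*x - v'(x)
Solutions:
 v(x) = C1 + k*x^2/2 - x^4 + sqrt(3)*x^3/3 - 4*x


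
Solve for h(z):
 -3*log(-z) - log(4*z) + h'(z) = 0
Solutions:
 h(z) = C1 + 4*z*log(z) + z*(-4 + 2*log(2) + 3*I*pi)


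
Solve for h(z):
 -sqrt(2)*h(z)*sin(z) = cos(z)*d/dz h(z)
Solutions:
 h(z) = C1*cos(z)^(sqrt(2))


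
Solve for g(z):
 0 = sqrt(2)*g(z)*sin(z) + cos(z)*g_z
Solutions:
 g(z) = C1*cos(z)^(sqrt(2))


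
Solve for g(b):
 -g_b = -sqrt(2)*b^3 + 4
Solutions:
 g(b) = C1 + sqrt(2)*b^4/4 - 4*b


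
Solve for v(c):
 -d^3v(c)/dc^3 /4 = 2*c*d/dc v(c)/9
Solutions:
 v(c) = C1 + Integral(C2*airyai(-2*3^(1/3)*c/3) + C3*airybi(-2*3^(1/3)*c/3), c)


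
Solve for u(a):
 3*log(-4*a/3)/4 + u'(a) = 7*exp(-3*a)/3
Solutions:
 u(a) = C1 - 3*a*log(-a)/4 + 3*a*(-2*log(2) + 1 + log(3))/4 - 7*exp(-3*a)/9


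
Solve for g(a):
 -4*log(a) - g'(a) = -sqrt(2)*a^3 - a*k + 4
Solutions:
 g(a) = C1 + sqrt(2)*a^4/4 + a^2*k/2 - 4*a*log(a)


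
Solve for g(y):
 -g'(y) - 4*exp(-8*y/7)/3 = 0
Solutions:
 g(y) = C1 + 7*exp(-8*y/7)/6


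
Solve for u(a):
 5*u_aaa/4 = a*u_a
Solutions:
 u(a) = C1 + Integral(C2*airyai(10^(2/3)*a/5) + C3*airybi(10^(2/3)*a/5), a)


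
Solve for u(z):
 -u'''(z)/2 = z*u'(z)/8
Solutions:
 u(z) = C1 + Integral(C2*airyai(-2^(1/3)*z/2) + C3*airybi(-2^(1/3)*z/2), z)


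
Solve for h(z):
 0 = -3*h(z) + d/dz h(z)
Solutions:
 h(z) = C1*exp(3*z)


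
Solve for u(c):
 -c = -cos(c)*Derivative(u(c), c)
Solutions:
 u(c) = C1 + Integral(c/cos(c), c)


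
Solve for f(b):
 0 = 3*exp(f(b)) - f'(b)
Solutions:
 f(b) = log(-1/(C1 + 3*b))


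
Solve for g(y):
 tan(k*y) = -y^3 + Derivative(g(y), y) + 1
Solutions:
 g(y) = C1 + y^4/4 - y + Piecewise((-log(cos(k*y))/k, Ne(k, 0)), (0, True))


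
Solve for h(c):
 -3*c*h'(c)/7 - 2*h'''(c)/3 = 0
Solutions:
 h(c) = C1 + Integral(C2*airyai(-42^(2/3)*c/14) + C3*airybi(-42^(2/3)*c/14), c)


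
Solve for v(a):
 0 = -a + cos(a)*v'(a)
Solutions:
 v(a) = C1 + Integral(a/cos(a), a)


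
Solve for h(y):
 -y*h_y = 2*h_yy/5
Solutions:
 h(y) = C1 + C2*erf(sqrt(5)*y/2)


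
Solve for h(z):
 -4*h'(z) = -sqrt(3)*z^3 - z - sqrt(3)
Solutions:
 h(z) = C1 + sqrt(3)*z^4/16 + z^2/8 + sqrt(3)*z/4


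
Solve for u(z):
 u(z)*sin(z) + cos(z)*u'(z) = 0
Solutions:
 u(z) = C1*cos(z)


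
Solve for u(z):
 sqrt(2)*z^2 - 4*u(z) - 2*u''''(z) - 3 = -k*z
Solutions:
 u(z) = k*z/4 + sqrt(2)*z^2/4 + (C1*sin(2^(3/4)*z/2) + C2*cos(2^(3/4)*z/2))*exp(-2^(3/4)*z/2) + (C3*sin(2^(3/4)*z/2) + C4*cos(2^(3/4)*z/2))*exp(2^(3/4)*z/2) - 3/4


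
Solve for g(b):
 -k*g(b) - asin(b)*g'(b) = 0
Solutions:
 g(b) = C1*exp(-k*Integral(1/asin(b), b))


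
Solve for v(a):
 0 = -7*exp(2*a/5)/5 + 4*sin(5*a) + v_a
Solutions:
 v(a) = C1 + 7*exp(2*a/5)/2 + 4*cos(5*a)/5


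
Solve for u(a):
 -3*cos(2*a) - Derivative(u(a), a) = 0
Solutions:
 u(a) = C1 - 3*sin(2*a)/2


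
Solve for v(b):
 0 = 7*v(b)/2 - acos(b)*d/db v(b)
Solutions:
 v(b) = C1*exp(7*Integral(1/acos(b), b)/2)


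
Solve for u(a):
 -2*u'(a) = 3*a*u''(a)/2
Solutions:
 u(a) = C1 + C2/a^(1/3)


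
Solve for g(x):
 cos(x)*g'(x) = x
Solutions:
 g(x) = C1 + Integral(x/cos(x), x)


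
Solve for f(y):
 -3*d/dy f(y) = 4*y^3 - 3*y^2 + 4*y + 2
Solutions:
 f(y) = C1 - y^4/3 + y^3/3 - 2*y^2/3 - 2*y/3


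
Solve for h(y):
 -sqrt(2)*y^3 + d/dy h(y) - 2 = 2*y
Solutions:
 h(y) = C1 + sqrt(2)*y^4/4 + y^2 + 2*y


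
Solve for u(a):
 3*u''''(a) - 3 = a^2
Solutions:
 u(a) = C1 + C2*a + C3*a^2 + C4*a^3 + a^6/1080 + a^4/24


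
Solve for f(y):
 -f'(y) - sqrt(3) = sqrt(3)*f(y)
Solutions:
 f(y) = C1*exp(-sqrt(3)*y) - 1


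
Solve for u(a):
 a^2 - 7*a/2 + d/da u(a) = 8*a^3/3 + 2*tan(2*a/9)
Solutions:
 u(a) = C1 + 2*a^4/3 - a^3/3 + 7*a^2/4 - 9*log(cos(2*a/9))


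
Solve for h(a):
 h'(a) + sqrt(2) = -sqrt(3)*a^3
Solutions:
 h(a) = C1 - sqrt(3)*a^4/4 - sqrt(2)*a


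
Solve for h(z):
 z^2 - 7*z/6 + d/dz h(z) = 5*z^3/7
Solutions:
 h(z) = C1 + 5*z^4/28 - z^3/3 + 7*z^2/12


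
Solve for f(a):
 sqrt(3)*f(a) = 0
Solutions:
 f(a) = 0


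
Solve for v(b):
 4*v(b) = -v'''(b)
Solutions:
 v(b) = C3*exp(-2^(2/3)*b) + (C1*sin(2^(2/3)*sqrt(3)*b/2) + C2*cos(2^(2/3)*sqrt(3)*b/2))*exp(2^(2/3)*b/2)


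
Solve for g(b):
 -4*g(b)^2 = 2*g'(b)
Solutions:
 g(b) = 1/(C1 + 2*b)


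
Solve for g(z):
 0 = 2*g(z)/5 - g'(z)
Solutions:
 g(z) = C1*exp(2*z/5)


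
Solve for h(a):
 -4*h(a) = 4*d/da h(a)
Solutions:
 h(a) = C1*exp(-a)


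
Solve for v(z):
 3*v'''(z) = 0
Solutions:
 v(z) = C1 + C2*z + C3*z^2


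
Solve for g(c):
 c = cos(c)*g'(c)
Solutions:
 g(c) = C1 + Integral(c/cos(c), c)


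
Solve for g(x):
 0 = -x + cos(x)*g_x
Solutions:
 g(x) = C1 + Integral(x/cos(x), x)


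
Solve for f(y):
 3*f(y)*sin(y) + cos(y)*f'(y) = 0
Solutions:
 f(y) = C1*cos(y)^3


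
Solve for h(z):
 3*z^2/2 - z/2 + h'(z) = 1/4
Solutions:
 h(z) = C1 - z^3/2 + z^2/4 + z/4


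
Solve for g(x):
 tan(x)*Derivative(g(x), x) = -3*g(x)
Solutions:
 g(x) = C1/sin(x)^3


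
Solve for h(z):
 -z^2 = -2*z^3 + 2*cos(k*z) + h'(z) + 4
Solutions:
 h(z) = C1 + z^4/2 - z^3/3 - 4*z - 2*sin(k*z)/k


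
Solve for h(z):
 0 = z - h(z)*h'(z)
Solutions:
 h(z) = -sqrt(C1 + z^2)
 h(z) = sqrt(C1 + z^2)


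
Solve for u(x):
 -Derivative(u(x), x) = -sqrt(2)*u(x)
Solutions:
 u(x) = C1*exp(sqrt(2)*x)


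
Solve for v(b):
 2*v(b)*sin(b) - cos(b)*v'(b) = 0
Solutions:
 v(b) = C1/cos(b)^2


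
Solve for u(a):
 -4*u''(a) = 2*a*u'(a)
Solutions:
 u(a) = C1 + C2*erf(a/2)


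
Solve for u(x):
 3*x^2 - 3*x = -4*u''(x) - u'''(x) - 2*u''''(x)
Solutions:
 u(x) = C1 + C2*x - x^4/16 + 3*x^3/16 + 15*x^2/64 + (C3*sin(sqrt(31)*x/4) + C4*cos(sqrt(31)*x/4))*exp(-x/4)


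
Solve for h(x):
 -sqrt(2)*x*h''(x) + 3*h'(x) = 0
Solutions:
 h(x) = C1 + C2*x^(1 + 3*sqrt(2)/2)


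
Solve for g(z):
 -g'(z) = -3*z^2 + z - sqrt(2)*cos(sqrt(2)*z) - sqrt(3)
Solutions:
 g(z) = C1 + z^3 - z^2/2 + sqrt(3)*z + sin(sqrt(2)*z)


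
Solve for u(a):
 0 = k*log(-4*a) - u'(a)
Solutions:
 u(a) = C1 + a*k*log(-a) + a*k*(-1 + 2*log(2))


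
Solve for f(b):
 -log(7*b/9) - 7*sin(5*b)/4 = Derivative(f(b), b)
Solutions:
 f(b) = C1 - b*log(b) - b*log(7) + b + 2*b*log(3) + 7*cos(5*b)/20


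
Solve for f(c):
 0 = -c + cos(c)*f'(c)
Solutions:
 f(c) = C1 + Integral(c/cos(c), c)


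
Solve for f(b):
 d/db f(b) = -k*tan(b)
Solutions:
 f(b) = C1 + k*log(cos(b))


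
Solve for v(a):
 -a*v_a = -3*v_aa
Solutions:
 v(a) = C1 + C2*erfi(sqrt(6)*a/6)


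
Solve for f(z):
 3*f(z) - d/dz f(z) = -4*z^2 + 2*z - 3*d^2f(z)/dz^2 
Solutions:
 f(z) = -4*z^2/3 - 2*z/9 + (C1*sin(sqrt(35)*z/6) + C2*cos(sqrt(35)*z/6))*exp(z/6) + 70/27


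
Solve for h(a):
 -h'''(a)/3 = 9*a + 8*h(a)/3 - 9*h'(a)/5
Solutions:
 h(a) = C1*exp(a*(9/(sqrt(6355)/25 + 4)^(1/3) + 5*(sqrt(6355)/25 + 4)^(1/3))/10)*sin(sqrt(3)*a*(-5*(27*sqrt(6355)/25 + 108)^(1/3) + 81/(27*sqrt(6355)/25 + 108)^(1/3))/30) + C2*exp(a*(9/(sqrt(6355)/25 + 4)^(1/3) + 5*(sqrt(6355)/25 + 4)^(1/3))/10)*cos(sqrt(3)*a*(-5*(27*sqrt(6355)/25 + 108)^(1/3) + 81/(27*sqrt(6355)/25 + 108)^(1/3))/30) + C3*exp(-a*(9/(5*(sqrt(6355)/25 + 4)^(1/3)) + (sqrt(6355)/25 + 4)^(1/3))) - 27*a/8 - 729/320


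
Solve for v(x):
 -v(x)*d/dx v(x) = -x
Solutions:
 v(x) = -sqrt(C1 + x^2)
 v(x) = sqrt(C1 + x^2)


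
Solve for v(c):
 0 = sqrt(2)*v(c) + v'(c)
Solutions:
 v(c) = C1*exp(-sqrt(2)*c)


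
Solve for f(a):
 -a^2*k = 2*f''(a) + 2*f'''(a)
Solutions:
 f(a) = C1 + C2*a + C3*exp(-a) - a^4*k/24 + a^3*k/6 - a^2*k/2


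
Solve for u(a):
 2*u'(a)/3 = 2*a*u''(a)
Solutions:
 u(a) = C1 + C2*a^(4/3)


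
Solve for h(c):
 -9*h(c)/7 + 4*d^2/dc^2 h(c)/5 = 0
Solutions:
 h(c) = C1*exp(-3*sqrt(35)*c/14) + C2*exp(3*sqrt(35)*c/14)


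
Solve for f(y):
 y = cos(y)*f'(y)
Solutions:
 f(y) = C1 + Integral(y/cos(y), y)


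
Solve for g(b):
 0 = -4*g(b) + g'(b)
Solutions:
 g(b) = C1*exp(4*b)


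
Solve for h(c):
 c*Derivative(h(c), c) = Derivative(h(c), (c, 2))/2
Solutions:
 h(c) = C1 + C2*erfi(c)


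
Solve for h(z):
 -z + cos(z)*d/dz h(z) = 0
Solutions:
 h(z) = C1 + Integral(z/cos(z), z)


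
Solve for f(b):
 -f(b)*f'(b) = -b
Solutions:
 f(b) = -sqrt(C1 + b^2)
 f(b) = sqrt(C1 + b^2)


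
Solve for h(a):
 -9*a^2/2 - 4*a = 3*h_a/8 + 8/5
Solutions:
 h(a) = C1 - 4*a^3 - 16*a^2/3 - 64*a/15


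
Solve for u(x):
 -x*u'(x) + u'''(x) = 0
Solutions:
 u(x) = C1 + Integral(C2*airyai(x) + C3*airybi(x), x)


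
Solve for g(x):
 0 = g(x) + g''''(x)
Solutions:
 g(x) = (C1*sin(sqrt(2)*x/2) + C2*cos(sqrt(2)*x/2))*exp(-sqrt(2)*x/2) + (C3*sin(sqrt(2)*x/2) + C4*cos(sqrt(2)*x/2))*exp(sqrt(2)*x/2)


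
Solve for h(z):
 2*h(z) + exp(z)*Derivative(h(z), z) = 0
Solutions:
 h(z) = C1*exp(2*exp(-z))


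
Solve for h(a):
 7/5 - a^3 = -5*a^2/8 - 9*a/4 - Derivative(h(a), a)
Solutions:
 h(a) = C1 + a^4/4 - 5*a^3/24 - 9*a^2/8 - 7*a/5


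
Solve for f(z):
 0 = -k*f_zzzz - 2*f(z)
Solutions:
 f(z) = C1*exp(-2^(1/4)*z*(-1/k)^(1/4)) + C2*exp(2^(1/4)*z*(-1/k)^(1/4)) + C3*exp(-2^(1/4)*I*z*(-1/k)^(1/4)) + C4*exp(2^(1/4)*I*z*(-1/k)^(1/4))


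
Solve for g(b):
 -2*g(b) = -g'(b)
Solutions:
 g(b) = C1*exp(2*b)


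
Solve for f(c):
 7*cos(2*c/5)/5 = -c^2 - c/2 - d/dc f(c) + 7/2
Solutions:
 f(c) = C1 - c^3/3 - c^2/4 + 7*c/2 - 7*sin(2*c/5)/2


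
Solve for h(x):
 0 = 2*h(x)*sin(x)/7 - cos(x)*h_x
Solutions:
 h(x) = C1/cos(x)^(2/7)


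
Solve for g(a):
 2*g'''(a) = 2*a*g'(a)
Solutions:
 g(a) = C1 + Integral(C2*airyai(a) + C3*airybi(a), a)


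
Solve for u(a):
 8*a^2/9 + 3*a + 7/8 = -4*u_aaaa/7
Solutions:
 u(a) = C1 + C2*a + C3*a^2 + C4*a^3 - 7*a^6/1620 - 7*a^5/160 - 49*a^4/768


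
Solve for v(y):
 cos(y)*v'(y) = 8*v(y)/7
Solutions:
 v(y) = C1*(sin(y) + 1)^(4/7)/(sin(y) - 1)^(4/7)


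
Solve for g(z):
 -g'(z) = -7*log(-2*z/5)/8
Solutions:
 g(z) = C1 + 7*z*log(-z)/8 + 7*z*(-log(5) - 1 + log(2))/8


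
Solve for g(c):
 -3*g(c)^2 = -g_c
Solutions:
 g(c) = -1/(C1 + 3*c)


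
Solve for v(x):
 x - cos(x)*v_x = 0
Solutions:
 v(x) = C1 + Integral(x/cos(x), x)


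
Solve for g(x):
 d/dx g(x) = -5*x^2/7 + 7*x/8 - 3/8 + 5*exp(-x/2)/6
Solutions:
 g(x) = C1 - 5*x^3/21 + 7*x^2/16 - 3*x/8 - 5*exp(-x/2)/3


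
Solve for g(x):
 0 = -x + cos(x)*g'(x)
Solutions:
 g(x) = C1 + Integral(x/cos(x), x)


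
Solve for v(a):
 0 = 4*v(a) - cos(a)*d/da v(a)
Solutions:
 v(a) = C1*(sin(a)^2 + 2*sin(a) + 1)/(sin(a)^2 - 2*sin(a) + 1)


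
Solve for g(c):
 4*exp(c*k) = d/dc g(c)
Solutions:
 g(c) = C1 + 4*exp(c*k)/k


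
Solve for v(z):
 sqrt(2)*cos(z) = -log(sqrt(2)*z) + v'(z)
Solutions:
 v(z) = C1 + z*log(z) - z + z*log(2)/2 + sqrt(2)*sin(z)


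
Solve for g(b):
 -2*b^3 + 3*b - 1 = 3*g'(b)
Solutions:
 g(b) = C1 - b^4/6 + b^2/2 - b/3


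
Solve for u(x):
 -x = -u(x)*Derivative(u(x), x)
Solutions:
 u(x) = -sqrt(C1 + x^2)
 u(x) = sqrt(C1 + x^2)


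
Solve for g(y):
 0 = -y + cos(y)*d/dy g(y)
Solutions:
 g(y) = C1 + Integral(y/cos(y), y)


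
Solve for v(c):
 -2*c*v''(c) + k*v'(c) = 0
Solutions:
 v(c) = C1 + c^(re(k)/2 + 1)*(C2*sin(log(c)*Abs(im(k))/2) + C3*cos(log(c)*im(k)/2))


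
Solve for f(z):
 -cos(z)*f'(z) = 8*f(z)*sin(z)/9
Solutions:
 f(z) = C1*cos(z)^(8/9)


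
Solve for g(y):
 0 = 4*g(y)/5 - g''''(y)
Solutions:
 g(y) = C1*exp(-sqrt(2)*5^(3/4)*y/5) + C2*exp(sqrt(2)*5^(3/4)*y/5) + C3*sin(sqrt(2)*5^(3/4)*y/5) + C4*cos(sqrt(2)*5^(3/4)*y/5)


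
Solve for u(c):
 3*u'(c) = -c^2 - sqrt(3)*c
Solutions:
 u(c) = C1 - c^3/9 - sqrt(3)*c^2/6


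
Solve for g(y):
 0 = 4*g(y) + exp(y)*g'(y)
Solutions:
 g(y) = C1*exp(4*exp(-y))


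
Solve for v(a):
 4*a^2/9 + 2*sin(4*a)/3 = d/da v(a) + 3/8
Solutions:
 v(a) = C1 + 4*a^3/27 - 3*a/8 - cos(4*a)/6


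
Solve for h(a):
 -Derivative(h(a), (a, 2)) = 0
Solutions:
 h(a) = C1 + C2*a


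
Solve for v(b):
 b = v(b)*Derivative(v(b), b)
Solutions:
 v(b) = -sqrt(C1 + b^2)
 v(b) = sqrt(C1 + b^2)


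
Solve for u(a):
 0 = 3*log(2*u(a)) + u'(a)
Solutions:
 Integral(1/(log(_y) + log(2)), (_y, u(a)))/3 = C1 - a


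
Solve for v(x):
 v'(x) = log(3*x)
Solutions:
 v(x) = C1 + x*log(x) - x + x*log(3)


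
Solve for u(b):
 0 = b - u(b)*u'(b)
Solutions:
 u(b) = -sqrt(C1 + b^2)
 u(b) = sqrt(C1 + b^2)


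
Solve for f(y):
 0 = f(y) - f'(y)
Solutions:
 f(y) = C1*exp(y)


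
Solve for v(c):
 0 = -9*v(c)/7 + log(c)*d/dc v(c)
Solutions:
 v(c) = C1*exp(9*li(c)/7)


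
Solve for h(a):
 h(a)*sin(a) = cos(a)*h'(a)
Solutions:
 h(a) = C1/cos(a)


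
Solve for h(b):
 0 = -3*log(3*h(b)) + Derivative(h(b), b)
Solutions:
 -Integral(1/(log(_y) + log(3)), (_y, h(b)))/3 = C1 - b


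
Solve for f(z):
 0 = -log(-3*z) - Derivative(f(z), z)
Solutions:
 f(z) = C1 - z*log(-z) + z*(1 - log(3))


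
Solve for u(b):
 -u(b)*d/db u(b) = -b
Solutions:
 u(b) = -sqrt(C1 + b^2)
 u(b) = sqrt(C1 + b^2)


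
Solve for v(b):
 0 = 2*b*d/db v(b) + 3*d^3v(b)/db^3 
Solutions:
 v(b) = C1 + Integral(C2*airyai(-2^(1/3)*3^(2/3)*b/3) + C3*airybi(-2^(1/3)*3^(2/3)*b/3), b)


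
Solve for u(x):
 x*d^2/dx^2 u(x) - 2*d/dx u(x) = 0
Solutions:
 u(x) = C1 + C2*x^3


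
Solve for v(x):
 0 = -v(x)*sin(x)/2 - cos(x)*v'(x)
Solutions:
 v(x) = C1*sqrt(cos(x))


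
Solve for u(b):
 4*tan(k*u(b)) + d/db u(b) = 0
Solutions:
 u(b) = Piecewise((-asin(exp(C1*k - 4*b*k))/k + pi/k, Ne(k, 0)), (nan, True))
 u(b) = Piecewise((asin(exp(C1*k - 4*b*k))/k, Ne(k, 0)), (nan, True))
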